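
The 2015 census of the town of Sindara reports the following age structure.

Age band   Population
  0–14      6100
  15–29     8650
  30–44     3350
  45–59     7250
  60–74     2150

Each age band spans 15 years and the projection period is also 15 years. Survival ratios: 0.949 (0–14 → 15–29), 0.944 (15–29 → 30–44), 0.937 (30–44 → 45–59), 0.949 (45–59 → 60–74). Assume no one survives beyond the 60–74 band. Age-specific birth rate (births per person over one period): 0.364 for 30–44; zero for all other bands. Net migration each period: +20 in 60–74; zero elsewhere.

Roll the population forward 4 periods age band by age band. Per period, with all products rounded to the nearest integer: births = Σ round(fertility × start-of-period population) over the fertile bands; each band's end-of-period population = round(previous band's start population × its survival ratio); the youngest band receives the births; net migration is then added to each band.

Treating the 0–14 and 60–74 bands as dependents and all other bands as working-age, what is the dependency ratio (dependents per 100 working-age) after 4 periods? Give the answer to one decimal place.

94.7

Period 1:
Births: 3350 × 0.364 = 1219
15–29: 6100 × 0.949 = 5789
30–44: 8650 × 0.944 = 8166
45–59: 3350 × 0.937 = 3139
60–74: 7250 × 0.949 = 6880
Net migration: 60–74 + 20 → 6900
End of period: [1219, 5789, 8166, 3139, 6900]
Period 2:
Births: 8166 × 0.364 = 2972
15–29: 1219 × 0.949 = 1157
30–44: 5789 × 0.944 = 5465
45–59: 8166 × 0.937 = 7652
60–74: 3139 × 0.949 = 2979
Net migration: 60–74 + 20 → 2999
End of period: [2972, 1157, 5465, 7652, 2999]
Period 3:
Births: 5465 × 0.364 = 1989
15–29: 2972 × 0.949 = 2820
30–44: 1157 × 0.944 = 1092
45–59: 5465 × 0.937 = 5121
60–74: 7652 × 0.949 = 7262
Net migration: 60–74 + 20 → 7282
End of period: [1989, 2820, 1092, 5121, 7282]
Period 4:
Births: 1092 × 0.364 = 397
15–29: 1989 × 0.949 = 1888
30–44: 2820 × 0.944 = 2662
45–59: 1092 × 0.937 = 1023
60–74: 5121 × 0.949 = 4860
Net migration: 60–74 + 20 → 4880
End of period: [397, 1888, 2662, 1023, 4880]
Dependents (band 0–14 + band 60–74) = 397 + 4880 = 5277; working-age = 5573; ratio = 5277/5573 × 100 = 94.7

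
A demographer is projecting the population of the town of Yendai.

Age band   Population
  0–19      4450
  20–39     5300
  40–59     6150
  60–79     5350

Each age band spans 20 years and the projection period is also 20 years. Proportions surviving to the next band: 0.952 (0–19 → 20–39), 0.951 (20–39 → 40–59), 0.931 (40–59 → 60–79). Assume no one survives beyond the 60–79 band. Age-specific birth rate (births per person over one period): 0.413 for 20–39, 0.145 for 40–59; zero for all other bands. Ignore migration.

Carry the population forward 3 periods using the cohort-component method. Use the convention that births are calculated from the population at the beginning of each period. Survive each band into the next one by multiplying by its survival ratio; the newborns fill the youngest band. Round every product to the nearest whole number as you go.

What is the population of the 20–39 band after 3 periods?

2361

(Bands numbered youngest = 1 to oldest = 4.)
Period 1:
Births: 5300 × 0.413 = 2189, 6150 × 0.145 = 892 — total 3081
Band 2: 4450 × 0.952 = 4236
Band 3: 5300 × 0.951 = 5040
Band 4: 6150 × 0.931 = 5726
End of period: [3081, 4236, 5040, 5726]
Period 2:
Births: 4236 × 0.413 = 1749, 5040 × 0.145 = 731 — total 2480
Band 2: 3081 × 0.952 = 2933
Band 3: 4236 × 0.951 = 4028
Band 4: 5040 × 0.931 = 4692
End of period: [2480, 2933, 4028, 4692]
Period 3:
Births: 2933 × 0.413 = 1211, 4028 × 0.145 = 584 — total 1795
Band 2: 2480 × 0.952 = 2361
Band 3: 2933 × 0.951 = 2789
Band 4: 4028 × 0.931 = 3750
End of period: [1795, 2361, 2789, 3750]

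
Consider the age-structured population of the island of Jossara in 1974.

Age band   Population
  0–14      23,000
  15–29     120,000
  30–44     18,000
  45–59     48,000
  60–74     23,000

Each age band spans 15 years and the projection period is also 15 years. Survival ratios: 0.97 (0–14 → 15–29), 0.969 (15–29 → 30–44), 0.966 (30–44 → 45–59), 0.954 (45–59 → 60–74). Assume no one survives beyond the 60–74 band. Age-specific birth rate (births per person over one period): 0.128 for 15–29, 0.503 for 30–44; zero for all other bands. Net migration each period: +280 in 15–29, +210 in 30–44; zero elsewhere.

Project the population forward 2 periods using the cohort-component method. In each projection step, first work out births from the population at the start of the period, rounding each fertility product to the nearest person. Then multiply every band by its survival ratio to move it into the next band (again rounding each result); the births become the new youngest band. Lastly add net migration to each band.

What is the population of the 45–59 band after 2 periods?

Numbering the groups 1..5 from youngest to oldest:
— Period 1 —
Births: 120000 * 0.128 = 15360  |  18000 * 0.503 = 9054 → 24414
Group 2: 23000 * 0.97 = 22310
Group 3: 120000 * 0.969 = 116280
Group 4: 18000 * 0.966 = 17388
Group 5: 48000 * 0.954 = 45792
Net migration: Group 2 + 280 → 22590; Group 3 + 210 → 116490
→ [24414, 22590, 116490, 17388, 45792]
— Period 2 —
Births: 22590 * 0.128 = 2892  |  116490 * 0.503 = 58594 → 61486
Group 2: 24414 * 0.97 = 23682
Group 3: 22590 * 0.969 = 21890
Group 4: 116490 * 0.966 = 112529
Group 5: 17388 * 0.954 = 16588
Net migration: Group 2 + 280 → 23962; Group 3 + 210 → 22100
→ [61486, 23962, 22100, 112529, 16588]

112529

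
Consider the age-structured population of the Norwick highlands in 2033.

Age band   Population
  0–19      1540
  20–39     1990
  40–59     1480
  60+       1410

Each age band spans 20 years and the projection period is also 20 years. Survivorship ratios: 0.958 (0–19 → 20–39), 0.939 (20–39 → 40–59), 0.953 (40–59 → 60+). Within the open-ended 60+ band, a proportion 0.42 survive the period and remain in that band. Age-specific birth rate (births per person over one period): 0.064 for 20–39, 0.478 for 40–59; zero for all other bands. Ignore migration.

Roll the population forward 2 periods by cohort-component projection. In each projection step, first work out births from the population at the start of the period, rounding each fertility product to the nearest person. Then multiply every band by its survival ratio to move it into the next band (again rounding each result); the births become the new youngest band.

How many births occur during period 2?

987

(Groups numbered youngest = 1 to oldest = 4.)
After projecting period 1:
Births: 1990 * 0.064 = 127 ; 1480 * 0.478 = 707 — total 834
Group 2: 1540 * 0.958 = 1475
Group 3: 1990 * 0.939 = 1869
Group 4: 1480 * 0.953 + 1410 * 0.42 = 1410 + 592 = 2002
→ [834, 1475, 1869, 2002]
After projecting period 2:
Births: 1475 * 0.064 = 94 ; 1869 * 0.478 = 893 — total 987
Group 2: 834 * 0.958 = 799
Group 3: 1475 * 0.939 = 1385
Group 4: 1869 * 0.953 + 2002 * 0.42 = 1781 + 841 = 2622
→ [987, 799, 1385, 2622]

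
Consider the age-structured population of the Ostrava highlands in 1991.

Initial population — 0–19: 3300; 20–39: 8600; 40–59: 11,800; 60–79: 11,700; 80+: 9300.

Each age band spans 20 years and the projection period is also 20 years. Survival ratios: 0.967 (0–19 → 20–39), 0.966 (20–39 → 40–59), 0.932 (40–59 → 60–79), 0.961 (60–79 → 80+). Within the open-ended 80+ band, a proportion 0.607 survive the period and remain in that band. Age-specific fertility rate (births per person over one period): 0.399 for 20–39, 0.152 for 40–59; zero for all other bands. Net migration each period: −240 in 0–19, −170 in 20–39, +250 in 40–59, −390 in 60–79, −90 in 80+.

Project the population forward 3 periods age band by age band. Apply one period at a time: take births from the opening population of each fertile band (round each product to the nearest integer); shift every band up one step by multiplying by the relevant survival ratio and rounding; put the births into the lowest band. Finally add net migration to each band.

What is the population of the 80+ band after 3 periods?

Numbering the groups 1..5 from youngest to oldest:
Period 1.
Births: 8600 × 0.399 = 3431, 11800 × 0.152 = 1794 ⇒ total 5225
Group 2: 3300 × 0.967 = 3191
Group 3: 8600 × 0.966 = 8308
Group 4: 11800 × 0.932 = 10998
Group 5: 11700 × 0.961 + 9300 × 0.607 = 11244 + 5645 = 16889
Net migration: Group 1 − 240 → 4985; Group 2 − 170 → 3021; Group 3 + 250 → 8558; Group 4 − 390 → 10608; Group 5 − 90 → 16799
End of period: [4985, 3021, 8558, 10608, 16799]
Period 2.
Births: 3021 × 0.399 = 1205, 8558 × 0.152 = 1301 ⇒ total 2506
Group 2: 4985 × 0.967 = 4820
Group 3: 3021 × 0.966 = 2918
Group 4: 8558 × 0.932 = 7976
Group 5: 10608 × 0.961 + 16799 × 0.607 = 10194 + 10197 = 20391
Net migration: Group 1 − 240 → 2266; Group 2 − 170 → 4650; Group 3 + 250 → 3168; Group 4 − 390 → 7586; Group 5 − 90 → 20301
End of period: [2266, 4650, 3168, 7586, 20301]
Period 3.
Births: 4650 × 0.399 = 1855, 3168 × 0.152 = 482 ⇒ total 2337
Group 2: 2266 × 0.967 = 2191
Group 3: 4650 × 0.966 = 4492
Group 4: 3168 × 0.932 = 2953
Group 5: 7586 × 0.961 + 20301 × 0.607 = 7290 + 12323 = 19613
Net migration: Group 1 − 240 → 2097; Group 2 − 170 → 2021; Group 3 + 250 → 4742; Group 4 − 390 → 2563; Group 5 − 90 → 19523
End of period: [2097, 2021, 4742, 2563, 19523]

19523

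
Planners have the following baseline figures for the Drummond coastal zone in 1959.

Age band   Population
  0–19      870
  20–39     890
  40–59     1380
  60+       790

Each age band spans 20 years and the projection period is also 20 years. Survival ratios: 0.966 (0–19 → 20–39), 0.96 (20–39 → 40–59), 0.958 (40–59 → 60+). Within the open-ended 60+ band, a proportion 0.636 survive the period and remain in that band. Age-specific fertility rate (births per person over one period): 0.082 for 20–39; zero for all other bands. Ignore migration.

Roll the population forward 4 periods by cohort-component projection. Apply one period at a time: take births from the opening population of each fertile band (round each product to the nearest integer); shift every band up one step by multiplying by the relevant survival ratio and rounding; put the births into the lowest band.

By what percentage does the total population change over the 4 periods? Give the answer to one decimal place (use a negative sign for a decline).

-63.6

Period 1.
Births: 890 × 0.082 = 73
20–39: 870 × 0.966 = 840
40–59: 890 × 0.96 = 854
60+: 1380 × 0.958 + 790 × 0.636 = 1322 + 502 = 1824
Population now: 0–19=73, 20–39=840, 40–59=854, 60+=1824
Period 2.
Births: 840 × 0.082 = 69
20–39: 73 × 0.966 = 71
40–59: 840 × 0.96 = 806
60+: 854 × 0.958 + 1824 × 0.636 = 818 + 1160 = 1978
Population now: 0–19=69, 20–39=71, 40–59=806, 60+=1978
Period 3.
Births: 71 × 0.082 = 6
20–39: 69 × 0.966 = 67
40–59: 71 × 0.96 = 68
60+: 806 × 0.958 + 1978 × 0.636 = 772 + 1258 = 2030
Population now: 0–19=6, 20–39=67, 40–59=68, 60+=2030
Period 4.
Births: 67 × 0.082 = 5
20–39: 6 × 0.966 = 6
40–59: 67 × 0.96 = 64
60+: 68 × 0.958 + 2030 × 0.636 = 65 + 1291 = 1356
Population now: 0–19=5, 20–39=6, 40–59=64, 60+=1356
Total: 3930 → 1431; change = -2499; percentage change = -63.6%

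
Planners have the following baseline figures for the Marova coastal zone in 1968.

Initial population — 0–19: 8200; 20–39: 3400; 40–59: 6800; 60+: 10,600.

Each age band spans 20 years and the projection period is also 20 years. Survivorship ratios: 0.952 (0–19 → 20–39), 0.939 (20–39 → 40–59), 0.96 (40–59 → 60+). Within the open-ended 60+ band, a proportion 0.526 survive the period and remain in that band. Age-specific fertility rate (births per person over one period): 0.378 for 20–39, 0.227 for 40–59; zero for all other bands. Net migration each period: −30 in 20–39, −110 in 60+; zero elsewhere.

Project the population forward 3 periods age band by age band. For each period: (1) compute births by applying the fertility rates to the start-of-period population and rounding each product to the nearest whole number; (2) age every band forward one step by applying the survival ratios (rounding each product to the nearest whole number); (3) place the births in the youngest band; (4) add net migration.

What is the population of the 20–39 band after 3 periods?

3458

After projecting period 1:
Births: 3400 × 0.378 = 1285 ; 6800 × 0.227 = 1544 → 2829
20–39: 8200 × 0.952 = 7806
40–59: 3400 × 0.939 = 3193
60+: 6800 × 0.96 + 10600 × 0.526 = 6528 + 5576 = 12104
Net migration: 20–39 − 30 → 7776; 60+ − 110 → 11994
End of period: [2829, 7776, 3193, 11994]
After projecting period 2:
Births: 7776 × 0.378 = 2939 ; 3193 × 0.227 = 725 → 3664
20–39: 2829 × 0.952 = 2693
40–59: 7776 × 0.939 = 7302
60+: 3193 × 0.96 + 11994 × 0.526 = 3065 + 6309 = 9374
Net migration: 20–39 − 30 → 2663; 60+ − 110 → 9264
End of period: [3664, 2663, 7302, 9264]
After projecting period 3:
Births: 2663 × 0.378 = 1007 ; 7302 × 0.227 = 1658 → 2665
20–39: 3664 × 0.952 = 3488
40–59: 2663 × 0.939 = 2501
60+: 7302 × 0.96 + 9264 × 0.526 = 7010 + 4873 = 11883
Net migration: 20–39 − 30 → 3458; 60+ − 110 → 11773
End of period: [2665, 3458, 2501, 11773]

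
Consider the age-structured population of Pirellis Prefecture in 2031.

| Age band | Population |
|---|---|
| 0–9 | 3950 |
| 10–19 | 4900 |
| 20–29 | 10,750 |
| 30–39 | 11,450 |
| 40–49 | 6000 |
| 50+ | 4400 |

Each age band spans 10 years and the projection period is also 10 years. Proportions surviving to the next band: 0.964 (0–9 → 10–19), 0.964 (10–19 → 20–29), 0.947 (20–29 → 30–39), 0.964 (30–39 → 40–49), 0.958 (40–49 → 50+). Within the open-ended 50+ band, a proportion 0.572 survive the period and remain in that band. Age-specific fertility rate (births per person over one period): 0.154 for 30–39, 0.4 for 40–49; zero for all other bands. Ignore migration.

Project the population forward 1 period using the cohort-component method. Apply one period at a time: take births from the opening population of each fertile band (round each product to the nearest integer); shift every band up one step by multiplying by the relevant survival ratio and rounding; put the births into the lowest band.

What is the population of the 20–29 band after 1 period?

Period 1.
Births: 11450 × 0.154 = 1763, 6000 × 0.4 = 2400 → 4163
10–19: 3950 × 0.964 = 3808
20–29: 4900 × 0.964 = 4724
30–39: 10750 × 0.947 = 10180
40–49: 11450 × 0.964 = 11038
50+: 6000 × 0.958 + 4400 × 0.572 = 5748 + 2517 = 8265
End of period: [4163, 3808, 4724, 10180, 11038, 8265]

4724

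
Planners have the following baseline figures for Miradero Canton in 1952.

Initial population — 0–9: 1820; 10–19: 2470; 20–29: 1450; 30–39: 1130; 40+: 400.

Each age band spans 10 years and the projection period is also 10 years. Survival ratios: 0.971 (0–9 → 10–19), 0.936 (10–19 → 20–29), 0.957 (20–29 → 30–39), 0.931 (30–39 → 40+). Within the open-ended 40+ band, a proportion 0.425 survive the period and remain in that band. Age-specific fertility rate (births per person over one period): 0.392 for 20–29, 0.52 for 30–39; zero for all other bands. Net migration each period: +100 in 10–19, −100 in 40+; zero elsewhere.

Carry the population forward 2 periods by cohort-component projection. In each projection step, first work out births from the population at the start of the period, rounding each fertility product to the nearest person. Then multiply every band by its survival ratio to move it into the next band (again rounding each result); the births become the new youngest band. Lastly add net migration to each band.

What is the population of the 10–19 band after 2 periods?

1222

Numbering the bands 1..5 from youngest to oldest:
[period 1]
Births: 1450 × 0.392 = 568  |  1130 × 0.52 = 588 — total 1156
Band 2: 1820 × 0.971 = 1767
Band 3: 2470 × 0.936 = 2312
Band 4: 1450 × 0.957 = 1388
Band 5: 1130 × 0.931 + 400 × 0.425 = 1052 + 170 = 1222
Net migration: Band 2 + 100 → 1867; Band 5 − 100 → 1122
→ [1156, 1867, 2312, 1388, 1122]
[period 2]
Births: 2312 × 0.392 = 906  |  1388 × 0.52 = 722 — total 1628
Band 2: 1156 × 0.971 = 1122
Band 3: 1867 × 0.936 = 1748
Band 4: 2312 × 0.957 = 2213
Band 5: 1388 × 0.931 + 1122 × 0.425 = 1292 + 477 = 1769
Net migration: Band 2 + 100 → 1222; Band 5 − 100 → 1669
→ [1628, 1222, 1748, 2213, 1669]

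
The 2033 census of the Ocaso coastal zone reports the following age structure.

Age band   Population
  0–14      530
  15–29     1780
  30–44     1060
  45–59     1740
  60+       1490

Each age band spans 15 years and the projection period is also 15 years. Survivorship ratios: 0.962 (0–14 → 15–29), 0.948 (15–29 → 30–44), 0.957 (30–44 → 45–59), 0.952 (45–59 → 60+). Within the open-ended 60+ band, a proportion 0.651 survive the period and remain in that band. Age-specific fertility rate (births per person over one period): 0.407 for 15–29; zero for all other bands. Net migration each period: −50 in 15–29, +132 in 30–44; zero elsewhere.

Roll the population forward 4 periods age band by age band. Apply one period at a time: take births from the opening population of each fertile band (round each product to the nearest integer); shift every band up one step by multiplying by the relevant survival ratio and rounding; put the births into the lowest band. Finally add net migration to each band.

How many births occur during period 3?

263

Period 1.
Births: 1780 × 0.407 = 724
15–29: 530 × 0.962 = 510
30–44: 1780 × 0.948 = 1687
45–59: 1060 × 0.957 = 1014
60+: 1740 × 0.952 + 1490 × 0.651 = 1656 + 970 = 2626
Net migration: 15–29 − 50 → 460; 30–44 + 132 → 1819
End of period: [724, 460, 1819, 1014, 2626]
Period 2.
Births: 460 × 0.407 = 187
15–29: 724 × 0.962 = 696
30–44: 460 × 0.948 = 436
45–59: 1819 × 0.957 = 1741
60+: 1014 × 0.952 + 2626 × 0.651 = 965 + 1710 = 2675
Net migration: 15–29 − 50 → 646; 30–44 + 132 → 568
End of period: [187, 646, 568, 1741, 2675]
Period 3.
Births: 646 × 0.407 = 263
15–29: 187 × 0.962 = 180
30–44: 646 × 0.948 = 612
45–59: 568 × 0.957 = 544
60+: 1741 × 0.952 + 2675 × 0.651 = 1657 + 1741 = 3398
Net migration: 15–29 − 50 → 130; 30–44 + 132 → 744
End of period: [263, 130, 744, 544, 3398]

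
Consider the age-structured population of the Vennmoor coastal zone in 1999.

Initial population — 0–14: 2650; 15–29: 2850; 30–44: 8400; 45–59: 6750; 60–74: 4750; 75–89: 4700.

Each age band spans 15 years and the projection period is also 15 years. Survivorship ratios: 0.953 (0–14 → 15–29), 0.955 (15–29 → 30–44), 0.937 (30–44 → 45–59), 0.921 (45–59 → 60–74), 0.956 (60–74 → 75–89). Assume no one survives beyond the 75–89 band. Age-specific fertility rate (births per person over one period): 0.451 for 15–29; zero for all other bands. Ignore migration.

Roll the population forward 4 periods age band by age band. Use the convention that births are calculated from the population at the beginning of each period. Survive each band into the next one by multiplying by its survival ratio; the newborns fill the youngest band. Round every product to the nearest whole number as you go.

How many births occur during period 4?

Call the groups 1 to 6, youngest first.
[period 1]
Births: 2850 * 0.451 = 1285
Group 2: 2650 * 0.953 = 2525
Group 3: 2850 * 0.955 = 2722
Group 4: 8400 * 0.937 = 7871
Group 5: 6750 * 0.921 = 6217
Group 6: 4750 * 0.956 = 4541
Giving 1285 / 2525 / 2722 / 7871 / 6217 / 4541.
[period 2]
Births: 2525 * 0.451 = 1139
Group 2: 1285 * 0.953 = 1225
Group 3: 2525 * 0.955 = 2411
Group 4: 2722 * 0.937 = 2551
Group 5: 7871 * 0.921 = 7249
Group 6: 6217 * 0.956 = 5943
Giving 1139 / 1225 / 2411 / 2551 / 7249 / 5943.
[period 3]
Births: 1225 * 0.451 = 552
Group 2: 1139 * 0.953 = 1085
Group 3: 1225 * 0.955 = 1170
Group 4: 2411 * 0.937 = 2259
Group 5: 2551 * 0.921 = 2349
Group 6: 7249 * 0.956 = 6930
Giving 552 / 1085 / 1170 / 2259 / 2349 / 6930.
[period 4]
Births: 1085 * 0.451 = 489
Group 2: 552 * 0.953 = 526
Group 3: 1085 * 0.955 = 1036
Group 4: 1170 * 0.937 = 1096
Group 5: 2259 * 0.921 = 2081
Group 6: 2349 * 0.956 = 2246
Giving 489 / 526 / 1036 / 1096 / 2081 / 2246.

489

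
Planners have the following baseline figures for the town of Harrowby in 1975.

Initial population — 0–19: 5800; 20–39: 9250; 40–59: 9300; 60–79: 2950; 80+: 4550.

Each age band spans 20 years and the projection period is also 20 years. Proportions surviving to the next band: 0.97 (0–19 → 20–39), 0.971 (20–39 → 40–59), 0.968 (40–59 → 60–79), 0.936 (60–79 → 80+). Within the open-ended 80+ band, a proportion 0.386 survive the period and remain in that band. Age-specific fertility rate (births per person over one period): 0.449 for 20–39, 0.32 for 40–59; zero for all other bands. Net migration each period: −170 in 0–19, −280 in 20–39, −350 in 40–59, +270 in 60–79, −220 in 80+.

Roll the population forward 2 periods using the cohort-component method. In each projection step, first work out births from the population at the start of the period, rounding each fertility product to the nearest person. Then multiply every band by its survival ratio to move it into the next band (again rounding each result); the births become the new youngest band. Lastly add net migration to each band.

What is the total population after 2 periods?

35047

[period 1]
Births: 9250 × 0.449 = 4153 ; 9300 × 0.32 = 2976 — total 7129
20–39: 5800 × 0.97 = 5626
40–59: 9250 × 0.971 = 8982
60–79: 9300 × 0.968 = 9002
80+: 2950 × 0.936 + 4550 × 0.386 = 2761 + 1756 = 4517
Net migration: 0–19 − 170 → 6959; 20–39 − 280 → 5346; 40–59 − 350 → 8632; 60–79 + 270 → 9272; 80+ − 220 → 4297
Population now: 0–19=6959, 20–39=5346, 40–59=8632, 60–79=9272, 80+=4297
[period 2]
Births: 5346 × 0.449 = 2400 ; 8632 × 0.32 = 2762 — total 5162
20–39: 6959 × 0.97 = 6750
40–59: 5346 × 0.971 = 5191
60–79: 8632 × 0.968 = 8356
80+: 9272 × 0.936 + 4297 × 0.386 = 8679 + 1659 = 10338
Net migration: 0–19 − 170 → 4992; 20–39 − 280 → 6470; 40–59 − 350 → 4841; 60–79 + 270 → 8626; 80+ − 220 → 10118
Population now: 0–19=4992, 20–39=6470, 40–59=4841, 60–79=8626, 80+=10118
Total after period 2: 4992 + 6470 + 4841 + 8626 + 10118 = 35047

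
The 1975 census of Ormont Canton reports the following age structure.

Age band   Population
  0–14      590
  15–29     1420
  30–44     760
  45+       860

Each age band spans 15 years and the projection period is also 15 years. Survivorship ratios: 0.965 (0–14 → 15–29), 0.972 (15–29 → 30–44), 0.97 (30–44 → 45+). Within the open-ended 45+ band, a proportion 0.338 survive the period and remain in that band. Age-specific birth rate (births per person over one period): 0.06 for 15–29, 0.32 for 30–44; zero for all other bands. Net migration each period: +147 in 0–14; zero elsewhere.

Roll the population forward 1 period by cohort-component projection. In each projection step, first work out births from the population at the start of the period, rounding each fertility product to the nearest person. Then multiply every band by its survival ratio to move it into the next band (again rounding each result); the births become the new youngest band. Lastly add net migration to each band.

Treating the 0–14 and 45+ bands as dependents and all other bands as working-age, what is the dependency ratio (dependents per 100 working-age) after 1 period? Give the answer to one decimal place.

77.1

[period 1]
Births: 1420 * 0.06 = 85  |  760 * 0.32 = 243 ⇒ total 328
15–29: 590 * 0.965 = 569
30–44: 1420 * 0.972 = 1380
45+: 760 * 0.97 + 860 * 0.338 = 737 + 291 = 1028
Net migration: 0–14 + 147 → 475
Population now: 0–14=475, 15–29=569, 30–44=1380, 45+=1028
Dependents (band 0–14 + band 45+) = 475 + 1028 = 1503; working-age = 1949; ratio = 1503/1949 × 100 = 77.1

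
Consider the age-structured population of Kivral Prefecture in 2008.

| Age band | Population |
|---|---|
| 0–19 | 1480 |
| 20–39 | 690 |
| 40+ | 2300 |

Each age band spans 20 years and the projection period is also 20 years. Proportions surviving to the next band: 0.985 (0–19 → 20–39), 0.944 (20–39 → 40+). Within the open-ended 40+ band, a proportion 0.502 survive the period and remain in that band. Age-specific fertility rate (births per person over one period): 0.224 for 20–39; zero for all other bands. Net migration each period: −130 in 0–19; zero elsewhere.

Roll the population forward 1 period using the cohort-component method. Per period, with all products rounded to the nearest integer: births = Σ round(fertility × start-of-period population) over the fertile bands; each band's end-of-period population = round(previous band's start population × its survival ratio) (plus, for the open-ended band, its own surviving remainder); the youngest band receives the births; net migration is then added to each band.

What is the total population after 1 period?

3289

Call the bands 1 to 3, youngest first.
— Period 1 —
Births: 690 * 0.224 = 155
Band 2: 1480 * 0.985 = 1458
Band 3: 690 * 0.944 + 2300 * 0.502 = 651 + 1155 = 1806
Net migration: Band 1 − 130 → 25
Giving 25 / 1458 / 1806.
Total after period 1: 25 + 1458 + 1806 = 3289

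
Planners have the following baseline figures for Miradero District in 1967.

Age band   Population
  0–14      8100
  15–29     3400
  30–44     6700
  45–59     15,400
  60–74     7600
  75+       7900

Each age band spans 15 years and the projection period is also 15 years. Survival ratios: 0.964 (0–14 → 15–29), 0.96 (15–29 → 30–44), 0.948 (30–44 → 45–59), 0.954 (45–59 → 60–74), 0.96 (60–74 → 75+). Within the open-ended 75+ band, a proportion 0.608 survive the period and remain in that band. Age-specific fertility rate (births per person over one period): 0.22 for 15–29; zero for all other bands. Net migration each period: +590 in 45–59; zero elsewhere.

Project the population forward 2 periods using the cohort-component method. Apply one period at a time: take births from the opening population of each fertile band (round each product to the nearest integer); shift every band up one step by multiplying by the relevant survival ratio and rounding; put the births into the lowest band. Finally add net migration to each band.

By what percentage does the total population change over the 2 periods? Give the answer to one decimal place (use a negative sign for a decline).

-15.1

Let band 1 be 0–14 through band 6 = 75+.
After projecting period 1:
Births: 3400 × 0.22 = 748
Band 2: 8100 × 0.964 = 7808
Band 3: 3400 × 0.96 = 3264
Band 4: 6700 × 0.948 = 6352
Band 5: 15400 × 0.954 = 14692
Band 6: 7600 × 0.96 + 7900 × 0.608 = 7296 + 4803 = 12099
Net migration: Band 4 + 590 → 6942
Giving 748 / 7808 / 3264 / 6942 / 14692 / 12099.
After projecting period 2:
Births: 7808 × 0.22 = 1718
Band 2: 748 × 0.964 = 721
Band 3: 7808 × 0.96 = 7496
Band 4: 3264 × 0.948 = 3094
Band 5: 6942 × 0.954 = 6623
Band 6: 14692 × 0.96 + 12099 × 0.608 = 14104 + 7356 = 21460
Net migration: Band 4 + 590 → 3684
Giving 1718 / 721 / 7496 / 3684 / 6623 / 21460.
Total: 49100 → 41702; change = -7398; percentage change = -15.1%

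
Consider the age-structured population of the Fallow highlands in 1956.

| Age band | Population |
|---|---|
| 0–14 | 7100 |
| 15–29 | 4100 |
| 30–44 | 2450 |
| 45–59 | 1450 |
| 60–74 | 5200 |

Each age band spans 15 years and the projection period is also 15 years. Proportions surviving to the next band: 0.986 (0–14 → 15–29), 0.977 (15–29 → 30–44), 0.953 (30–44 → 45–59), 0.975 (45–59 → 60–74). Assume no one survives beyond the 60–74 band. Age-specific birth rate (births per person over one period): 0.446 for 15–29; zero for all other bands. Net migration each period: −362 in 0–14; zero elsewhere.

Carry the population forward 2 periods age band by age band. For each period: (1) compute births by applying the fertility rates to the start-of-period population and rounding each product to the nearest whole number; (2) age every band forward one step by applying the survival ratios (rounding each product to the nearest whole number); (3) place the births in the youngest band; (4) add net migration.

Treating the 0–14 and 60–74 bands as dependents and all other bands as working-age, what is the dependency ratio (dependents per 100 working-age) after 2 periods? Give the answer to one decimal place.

After projecting period 1:
Births: 4100 × 0.446 = 1829
15–29: 7100 × 0.986 = 7001
30–44: 4100 × 0.977 = 4006
45–59: 2450 × 0.953 = 2335
60–74: 1450 × 0.975 = 1414
Net migration: 0–14 − 362 → 1467
→ [1467, 7001, 4006, 2335, 1414]
After projecting period 2:
Births: 7001 × 0.446 = 3122
15–29: 1467 × 0.986 = 1446
30–44: 7001 × 0.977 = 6840
45–59: 4006 × 0.953 = 3818
60–74: 2335 × 0.975 = 2277
Net migration: 0–14 − 362 → 2760
→ [2760, 1446, 6840, 3818, 2277]
Dependents (band 0–14 + band 60–74) = 2760 + 2277 = 5037; working-age = 12104; ratio = 5037/12104 × 100 = 41.6

41.6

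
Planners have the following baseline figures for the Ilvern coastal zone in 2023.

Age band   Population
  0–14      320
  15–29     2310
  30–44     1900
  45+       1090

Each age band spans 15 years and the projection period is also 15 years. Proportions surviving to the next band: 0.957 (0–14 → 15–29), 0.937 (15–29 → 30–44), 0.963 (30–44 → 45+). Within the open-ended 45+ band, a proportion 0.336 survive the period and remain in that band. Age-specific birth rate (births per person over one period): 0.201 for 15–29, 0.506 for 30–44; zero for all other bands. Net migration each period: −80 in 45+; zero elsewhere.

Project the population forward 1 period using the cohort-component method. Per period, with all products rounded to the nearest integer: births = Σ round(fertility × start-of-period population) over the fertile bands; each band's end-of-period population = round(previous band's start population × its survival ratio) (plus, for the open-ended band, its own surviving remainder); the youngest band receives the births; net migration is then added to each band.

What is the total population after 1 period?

— Period 1 —
Births: 2310 * 0.201 = 464 ; 1900 * 0.506 = 961 → 1425
15–29: 320 * 0.957 = 306
30–44: 2310 * 0.937 = 2164
45+: 1900 * 0.963 + 1090 * 0.336 = 1830 + 366 = 2196
Net migration: 45+ − 80 → 2116
End of period: [1425, 306, 2164, 2116]
Total after period 1: 1425 + 306 + 2164 + 2116 = 6011

6011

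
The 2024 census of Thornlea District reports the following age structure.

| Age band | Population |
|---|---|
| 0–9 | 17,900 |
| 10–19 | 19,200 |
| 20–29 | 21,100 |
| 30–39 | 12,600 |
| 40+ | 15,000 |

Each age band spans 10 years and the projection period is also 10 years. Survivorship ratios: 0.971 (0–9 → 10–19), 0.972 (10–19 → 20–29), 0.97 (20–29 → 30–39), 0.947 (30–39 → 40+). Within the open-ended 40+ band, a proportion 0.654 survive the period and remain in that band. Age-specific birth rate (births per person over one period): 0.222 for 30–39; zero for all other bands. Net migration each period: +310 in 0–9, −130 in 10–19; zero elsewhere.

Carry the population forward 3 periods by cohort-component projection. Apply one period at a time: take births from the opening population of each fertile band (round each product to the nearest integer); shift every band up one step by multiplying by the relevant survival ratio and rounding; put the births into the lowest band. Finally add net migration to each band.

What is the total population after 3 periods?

67101

Numbering the bands 1..5 from youngest to oldest:
Period 1.
Births: 12600 × 0.222 = 2797
Band 2: 17900 × 0.971 = 17381
Band 3: 19200 × 0.972 = 18662
Band 4: 21100 × 0.97 = 20467
Band 5: 12600 × 0.947 + 15000 × 0.654 = 11932 + 9810 = 21742
Net migration: Band 1 + 310 → 3107; Band 2 − 130 → 17251
→ [3107, 17251, 18662, 20467, 21742]
Period 2.
Births: 20467 × 0.222 = 4544
Band 2: 3107 × 0.971 = 3017
Band 3: 17251 × 0.972 = 16768
Band 4: 18662 × 0.97 = 18102
Band 5: 20467 × 0.947 + 21742 × 0.654 = 19382 + 14219 = 33601
Net migration: Band 1 + 310 → 4854; Band 2 − 130 → 2887
→ [4854, 2887, 16768, 18102, 33601]
Period 3.
Births: 18102 × 0.222 = 4019
Band 2: 4854 × 0.971 = 4713
Band 3: 2887 × 0.972 = 2806
Band 4: 16768 × 0.97 = 16265
Band 5: 18102 × 0.947 + 33601 × 0.654 = 17143 + 21975 = 39118
Net migration: Band 1 + 310 → 4329; Band 2 − 130 → 4583
→ [4329, 4583, 2806, 16265, 39118]
Total after period 3: 4329 + 4583 + 2806 + 16265 + 39118 = 67101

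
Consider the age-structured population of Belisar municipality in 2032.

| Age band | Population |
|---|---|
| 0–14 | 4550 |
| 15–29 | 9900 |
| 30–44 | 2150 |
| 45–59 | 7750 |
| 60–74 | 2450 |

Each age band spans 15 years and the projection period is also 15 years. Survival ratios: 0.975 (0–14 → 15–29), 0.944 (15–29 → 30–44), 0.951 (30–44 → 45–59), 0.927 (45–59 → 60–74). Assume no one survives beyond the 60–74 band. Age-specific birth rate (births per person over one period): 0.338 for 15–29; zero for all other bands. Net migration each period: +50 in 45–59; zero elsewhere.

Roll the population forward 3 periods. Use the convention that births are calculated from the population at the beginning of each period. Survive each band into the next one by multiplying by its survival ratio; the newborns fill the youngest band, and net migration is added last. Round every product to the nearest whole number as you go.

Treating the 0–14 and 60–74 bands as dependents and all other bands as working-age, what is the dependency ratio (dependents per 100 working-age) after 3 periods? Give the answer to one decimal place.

109.5

[period 1]
Births: 9900 × 0.338 = 3346
15–29: 4550 × 0.975 = 4436
30–44: 9900 × 0.944 = 9346
45–59: 2150 × 0.951 = 2045
60–74: 7750 × 0.927 = 7184
Net migration: 45–59 + 50 → 2095
End of period: [3346, 4436, 9346, 2095, 7184]
[period 2]
Births: 4436 × 0.338 = 1499
15–29: 3346 × 0.975 = 3262
30–44: 4436 × 0.944 = 4188
45–59: 9346 × 0.951 = 8888
60–74: 2095 × 0.927 = 1942
Net migration: 45–59 + 50 → 8938
End of period: [1499, 3262, 4188, 8938, 1942]
[period 3]
Births: 3262 × 0.338 = 1103
15–29: 1499 × 0.975 = 1462
30–44: 3262 × 0.944 = 3079
45–59: 4188 × 0.951 = 3983
60–74: 8938 × 0.927 = 8286
Net migration: 45–59 + 50 → 4033
End of period: [1103, 1462, 3079, 4033, 8286]
Dependents (band 0–14 + band 60–74) = 1103 + 8286 = 9389; working-age = 8574; ratio = 9389/8574 × 100 = 109.5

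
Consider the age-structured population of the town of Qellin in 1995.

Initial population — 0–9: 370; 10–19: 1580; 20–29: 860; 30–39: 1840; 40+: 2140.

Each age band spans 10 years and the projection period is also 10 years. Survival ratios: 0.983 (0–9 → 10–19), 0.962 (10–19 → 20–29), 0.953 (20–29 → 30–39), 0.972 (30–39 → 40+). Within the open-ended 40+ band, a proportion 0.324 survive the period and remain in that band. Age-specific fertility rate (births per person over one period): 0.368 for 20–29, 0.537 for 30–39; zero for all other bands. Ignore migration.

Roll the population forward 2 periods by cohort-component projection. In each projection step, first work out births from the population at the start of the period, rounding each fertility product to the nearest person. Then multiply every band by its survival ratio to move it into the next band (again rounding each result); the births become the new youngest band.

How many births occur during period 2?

999

Let band 1 be 0–9 through band 5 = 40+.
Period 1.
Births: 860 × 0.368 = 316  |  1840 × 0.537 = 988 → total 1304
Band 2: 370 × 0.983 = 364
Band 3: 1580 × 0.962 = 1520
Band 4: 860 × 0.953 = 820
Band 5: 1840 × 0.972 + 2140 × 0.324 = 1788 + 693 = 2481
Giving 1304 / 364 / 1520 / 820 / 2481.
Period 2.
Births: 1520 × 0.368 = 559  |  820 × 0.537 = 440 → total 999
Band 2: 1304 × 0.983 = 1282
Band 3: 364 × 0.962 = 350
Band 4: 1520 × 0.953 = 1449
Band 5: 820 × 0.972 + 2481 × 0.324 = 797 + 804 = 1601
Giving 999 / 1282 / 350 / 1449 / 1601.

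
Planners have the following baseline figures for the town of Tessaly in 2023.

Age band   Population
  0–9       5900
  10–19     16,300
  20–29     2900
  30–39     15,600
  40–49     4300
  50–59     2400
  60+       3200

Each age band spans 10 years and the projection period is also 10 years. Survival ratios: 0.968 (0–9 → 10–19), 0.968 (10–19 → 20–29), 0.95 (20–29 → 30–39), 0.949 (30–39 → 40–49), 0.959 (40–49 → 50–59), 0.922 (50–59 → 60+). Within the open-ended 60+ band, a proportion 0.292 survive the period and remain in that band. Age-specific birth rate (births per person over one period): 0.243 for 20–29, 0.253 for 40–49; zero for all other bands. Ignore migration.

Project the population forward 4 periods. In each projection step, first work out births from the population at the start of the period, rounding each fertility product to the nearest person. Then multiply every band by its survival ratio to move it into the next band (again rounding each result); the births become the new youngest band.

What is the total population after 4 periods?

39806

Period 1:
Births: 2900 × 0.243 = 705  |  4300 × 0.253 = 1088 ⇒ total 1793
10–19: 5900 × 0.968 = 5711
20–29: 16300 × 0.968 = 15778
30–39: 2900 × 0.95 = 2755
40–49: 15600 × 0.949 = 14804
50–59: 4300 × 0.959 = 4124
60+: 2400 × 0.922 + 3200 × 0.292 = 2213 + 934 = 3147
Giving 1793 / 5711 / 15778 / 2755 / 14804 / 4124 / 3147.
Period 2:
Births: 15778 × 0.243 = 3834  |  14804 × 0.253 = 3745 ⇒ total 7579
10–19: 1793 × 0.968 = 1736
20–29: 5711 × 0.968 = 5528
30–39: 15778 × 0.95 = 14989
40–49: 2755 × 0.949 = 2614
50–59: 14804 × 0.959 = 14197
60+: 4124 × 0.922 + 3147 × 0.292 = 3802 + 919 = 4721
Giving 7579 / 1736 / 5528 / 14989 / 2614 / 14197 / 4721.
Period 3:
Births: 5528 × 0.243 = 1343  |  2614 × 0.253 = 661 ⇒ total 2004
10–19: 7579 × 0.968 = 7336
20–29: 1736 × 0.968 = 1680
30–39: 5528 × 0.95 = 5252
40–49: 14989 × 0.949 = 14225
50–59: 2614 × 0.959 = 2507
60+: 14197 × 0.922 + 4721 × 0.292 = 13090 + 1379 = 14469
Giving 2004 / 7336 / 1680 / 5252 / 14225 / 2507 / 14469.
Period 4:
Births: 1680 × 0.243 = 408  |  14225 × 0.253 = 3599 ⇒ total 4007
10–19: 2004 × 0.968 = 1940
20–29: 7336 × 0.968 = 7101
30–39: 1680 × 0.95 = 1596
40–49: 5252 × 0.949 = 4984
50–59: 14225 × 0.959 = 13642
60+: 2507 × 0.922 + 14469 × 0.292 = 2311 + 4225 = 6536
Giving 4007 / 1940 / 7101 / 1596 / 4984 / 13642 / 6536.
Total after period 4: 4007 + 1940 + 7101 + 1596 + 4984 + 13642 + 6536 = 39806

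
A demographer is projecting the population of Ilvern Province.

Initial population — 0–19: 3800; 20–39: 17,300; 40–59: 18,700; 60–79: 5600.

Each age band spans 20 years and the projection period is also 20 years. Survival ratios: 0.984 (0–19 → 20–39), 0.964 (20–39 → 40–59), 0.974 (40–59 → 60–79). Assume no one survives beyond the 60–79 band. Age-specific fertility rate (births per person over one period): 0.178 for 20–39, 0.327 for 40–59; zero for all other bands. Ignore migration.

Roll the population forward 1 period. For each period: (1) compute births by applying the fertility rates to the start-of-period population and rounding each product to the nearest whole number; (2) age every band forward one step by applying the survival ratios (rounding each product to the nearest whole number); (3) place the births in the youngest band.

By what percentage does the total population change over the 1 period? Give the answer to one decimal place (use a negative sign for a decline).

— Period 1 —
Births: 17300 × 0.178 = 3079 ; 18700 × 0.327 = 6115 — total 9194
20–39: 3800 × 0.984 = 3739
40–59: 17300 × 0.964 = 16677
60–79: 18700 × 0.974 = 18214
Population now: 0–19=9194, 20–39=3739, 40–59=16677, 60–79=18214
Total: 45400 → 47824; change = 2424; percentage change = 5.3%

5.3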